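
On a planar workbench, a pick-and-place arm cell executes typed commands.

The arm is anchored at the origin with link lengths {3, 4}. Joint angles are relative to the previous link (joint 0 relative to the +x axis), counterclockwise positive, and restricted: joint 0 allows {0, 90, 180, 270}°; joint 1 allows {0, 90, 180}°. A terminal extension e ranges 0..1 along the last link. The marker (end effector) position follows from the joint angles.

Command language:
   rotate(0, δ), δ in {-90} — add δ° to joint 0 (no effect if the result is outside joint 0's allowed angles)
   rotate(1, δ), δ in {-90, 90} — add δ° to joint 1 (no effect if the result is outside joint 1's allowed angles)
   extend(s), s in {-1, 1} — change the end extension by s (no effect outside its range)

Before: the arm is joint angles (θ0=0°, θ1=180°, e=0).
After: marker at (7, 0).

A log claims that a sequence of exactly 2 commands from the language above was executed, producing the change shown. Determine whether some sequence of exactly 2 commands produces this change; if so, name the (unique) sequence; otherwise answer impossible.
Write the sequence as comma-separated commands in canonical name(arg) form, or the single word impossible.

start: joint angles (θ0=0°, θ1=180°, e=0)
t=1 rotate(1, -90) ⇒ joint angles (θ0=0°, θ1=90°, e=0)
t=2 rotate(1, -90) ⇒ joint angles (θ0=0°, θ1=0°, e=0)
no other 2-command option fits: unique.

rotate(1, -90), rotate(1, -90)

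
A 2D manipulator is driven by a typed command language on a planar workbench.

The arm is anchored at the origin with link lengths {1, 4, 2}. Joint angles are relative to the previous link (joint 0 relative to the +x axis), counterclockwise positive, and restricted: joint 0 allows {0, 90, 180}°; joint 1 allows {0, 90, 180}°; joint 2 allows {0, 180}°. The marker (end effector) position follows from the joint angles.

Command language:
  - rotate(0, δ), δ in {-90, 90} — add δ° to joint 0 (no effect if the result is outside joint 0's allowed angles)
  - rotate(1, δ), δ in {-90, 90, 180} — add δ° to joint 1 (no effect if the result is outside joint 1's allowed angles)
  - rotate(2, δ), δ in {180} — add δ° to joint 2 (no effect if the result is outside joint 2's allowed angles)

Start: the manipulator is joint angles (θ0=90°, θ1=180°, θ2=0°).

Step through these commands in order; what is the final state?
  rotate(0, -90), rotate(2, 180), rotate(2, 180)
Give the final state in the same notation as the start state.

joint angles (θ0=0°, θ1=180°, θ2=0°)

start: joint angles (θ0=90°, θ1=180°, θ2=0°)
step 1 (rotate(0, -90)): joint angles (θ0=0°, θ1=180°, θ2=0°)
step 2 (rotate(2, 180)): joint angles (θ0=0°, θ1=180°, θ2=180°)
step 3 (rotate(2, 180)): joint angles (θ0=0°, θ1=180°, θ2=0°)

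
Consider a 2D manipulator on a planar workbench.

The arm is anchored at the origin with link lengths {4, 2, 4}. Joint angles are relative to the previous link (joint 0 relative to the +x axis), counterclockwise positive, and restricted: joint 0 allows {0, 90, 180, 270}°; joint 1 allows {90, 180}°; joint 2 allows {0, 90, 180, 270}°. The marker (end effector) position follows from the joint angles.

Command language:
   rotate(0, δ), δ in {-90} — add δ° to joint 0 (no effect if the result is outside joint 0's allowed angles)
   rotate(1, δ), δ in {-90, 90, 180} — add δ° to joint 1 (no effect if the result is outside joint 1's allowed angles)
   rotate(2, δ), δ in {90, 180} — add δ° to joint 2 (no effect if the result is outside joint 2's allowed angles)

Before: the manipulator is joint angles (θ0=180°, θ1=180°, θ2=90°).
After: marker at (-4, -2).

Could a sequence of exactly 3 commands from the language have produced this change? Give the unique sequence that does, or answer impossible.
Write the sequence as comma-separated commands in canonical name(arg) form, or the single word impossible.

rotate(0, -90), rotate(0, -90), rotate(0, -90)

from: joint angles (θ0=180°, θ1=180°, θ2=90°)
t=1 rotate(0, -90) ⇒ joint angles (θ0=90°, θ1=180°, θ2=90°)
t=2 rotate(0, -90) ⇒ joint angles (θ0=0°, θ1=180°, θ2=90°)
t=3 rotate(0, -90) ⇒ joint angles (θ0=270°, θ1=180°, θ2=90°)
uniquely the one of 216 3-step routes that fits.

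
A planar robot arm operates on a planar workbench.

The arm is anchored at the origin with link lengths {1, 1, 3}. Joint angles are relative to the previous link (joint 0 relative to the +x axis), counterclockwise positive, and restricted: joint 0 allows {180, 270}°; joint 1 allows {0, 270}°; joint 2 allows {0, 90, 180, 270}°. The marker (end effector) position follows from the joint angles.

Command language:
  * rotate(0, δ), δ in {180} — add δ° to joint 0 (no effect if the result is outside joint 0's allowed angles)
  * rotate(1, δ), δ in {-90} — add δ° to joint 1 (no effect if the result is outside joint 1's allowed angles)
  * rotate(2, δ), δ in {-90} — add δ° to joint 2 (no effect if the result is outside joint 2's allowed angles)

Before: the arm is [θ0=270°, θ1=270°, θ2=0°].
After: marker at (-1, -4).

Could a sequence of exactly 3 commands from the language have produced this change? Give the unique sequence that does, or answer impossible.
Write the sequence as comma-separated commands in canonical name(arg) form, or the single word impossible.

rotate(2, -90), rotate(2, -90), rotate(2, -90)

t0: [θ0=270°, θ1=270°, θ2=0°]
t=1 rotate(2, -90) ⇒ [θ0=270°, θ1=270°, θ2=270°]
t=2 rotate(2, -90) ⇒ [θ0=270°, θ1=270°, θ2=180°]
t=3 rotate(2, -90) ⇒ [θ0=270°, θ1=270°, θ2=90°]
uniquely the one of 27 3-step routes that fits.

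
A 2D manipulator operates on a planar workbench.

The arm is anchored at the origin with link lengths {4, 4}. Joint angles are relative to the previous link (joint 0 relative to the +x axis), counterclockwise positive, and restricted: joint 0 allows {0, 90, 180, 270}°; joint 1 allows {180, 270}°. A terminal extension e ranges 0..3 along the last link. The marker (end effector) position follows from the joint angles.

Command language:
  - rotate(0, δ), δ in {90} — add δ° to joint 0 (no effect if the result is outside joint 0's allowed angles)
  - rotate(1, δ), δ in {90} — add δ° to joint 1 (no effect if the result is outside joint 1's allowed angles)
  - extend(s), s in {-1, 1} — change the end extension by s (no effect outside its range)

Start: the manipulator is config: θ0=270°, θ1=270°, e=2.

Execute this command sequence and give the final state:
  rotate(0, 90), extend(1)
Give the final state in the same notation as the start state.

from: config: θ0=270°, θ1=270°, e=2
step 1 (rotate(0, 90)): config: θ0=0°, θ1=270°, e=2
step 2 (extend(1)): config: θ0=0°, θ1=270°, e=3

config: θ0=0°, θ1=270°, e=3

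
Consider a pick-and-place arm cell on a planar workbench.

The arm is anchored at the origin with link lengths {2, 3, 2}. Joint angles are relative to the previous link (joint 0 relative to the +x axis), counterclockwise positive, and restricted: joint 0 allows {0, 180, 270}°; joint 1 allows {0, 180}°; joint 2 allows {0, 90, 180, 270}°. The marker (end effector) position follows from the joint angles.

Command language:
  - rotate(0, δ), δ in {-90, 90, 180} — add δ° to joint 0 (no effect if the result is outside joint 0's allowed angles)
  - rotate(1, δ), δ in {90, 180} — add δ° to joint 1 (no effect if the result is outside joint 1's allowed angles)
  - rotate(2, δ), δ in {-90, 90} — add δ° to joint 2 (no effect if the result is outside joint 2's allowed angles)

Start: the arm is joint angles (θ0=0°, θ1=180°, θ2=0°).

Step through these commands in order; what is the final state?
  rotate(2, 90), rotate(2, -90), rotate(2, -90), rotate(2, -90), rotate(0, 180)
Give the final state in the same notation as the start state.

t0: joint angles (θ0=0°, θ1=180°, θ2=0°)
t=1 rotate(2, 90) ⇒ joint angles (θ0=0°, θ1=180°, θ2=90°)
t=2 rotate(2, -90) ⇒ joint angles (θ0=0°, θ1=180°, θ2=0°)
t=3 rotate(2, -90) ⇒ joint angles (θ0=0°, θ1=180°, θ2=270°)
t=4 rotate(2, -90) ⇒ joint angles (θ0=0°, θ1=180°, θ2=180°)
t=5 rotate(0, 180) ⇒ joint angles (θ0=180°, θ1=180°, θ2=180°)

joint angles (θ0=180°, θ1=180°, θ2=180°)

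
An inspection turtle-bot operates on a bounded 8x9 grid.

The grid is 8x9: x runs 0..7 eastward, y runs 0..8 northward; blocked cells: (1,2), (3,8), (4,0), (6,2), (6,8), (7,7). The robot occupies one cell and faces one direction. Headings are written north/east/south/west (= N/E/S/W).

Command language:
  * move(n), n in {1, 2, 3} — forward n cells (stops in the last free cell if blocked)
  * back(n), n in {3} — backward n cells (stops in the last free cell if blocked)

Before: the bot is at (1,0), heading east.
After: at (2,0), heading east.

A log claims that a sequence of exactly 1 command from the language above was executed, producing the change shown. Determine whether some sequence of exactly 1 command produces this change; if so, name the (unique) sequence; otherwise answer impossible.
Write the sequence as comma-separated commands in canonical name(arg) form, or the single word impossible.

move(1)

key: still facing E — the one step turns nothing
from: at (1,0), heading east
[1] after move(1): at (2,0), heading east
no rival 1-sequence matches.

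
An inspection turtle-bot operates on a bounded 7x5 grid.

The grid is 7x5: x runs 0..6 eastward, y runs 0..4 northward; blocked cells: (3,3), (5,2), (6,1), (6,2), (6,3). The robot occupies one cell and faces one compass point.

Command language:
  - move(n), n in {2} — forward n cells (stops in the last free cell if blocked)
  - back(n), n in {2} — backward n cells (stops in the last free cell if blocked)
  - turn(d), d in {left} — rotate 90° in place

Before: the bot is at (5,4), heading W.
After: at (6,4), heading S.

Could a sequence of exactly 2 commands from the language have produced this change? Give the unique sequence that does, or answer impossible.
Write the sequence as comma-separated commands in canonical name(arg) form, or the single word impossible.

back(2), turn(left)

key: position moved to (6,4) AND the heading swung to S — translation plus rotation needed
start: at (5,4), heading W
step 1 (back(2)): at (6,4), heading W
step 2 (turn(left)): at (6,4), heading S
no rival 2-sequence matches.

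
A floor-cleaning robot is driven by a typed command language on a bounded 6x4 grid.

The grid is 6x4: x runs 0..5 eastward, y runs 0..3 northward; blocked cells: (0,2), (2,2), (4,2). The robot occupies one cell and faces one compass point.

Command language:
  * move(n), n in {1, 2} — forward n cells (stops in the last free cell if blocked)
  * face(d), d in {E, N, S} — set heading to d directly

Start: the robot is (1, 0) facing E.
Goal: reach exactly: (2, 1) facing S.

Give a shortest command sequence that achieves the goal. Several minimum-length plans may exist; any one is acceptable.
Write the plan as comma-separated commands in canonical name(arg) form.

t0: (1, 0) facing E
1. move(1) → (2, 0) facing E
2. face(N) → (2, 0) facing N
3. move(1) → (2, 1) facing N
4. face(S) → (2, 1) facing S
minimal: 4 command(s), checked below 4.

move(1), face(N), move(1), face(S)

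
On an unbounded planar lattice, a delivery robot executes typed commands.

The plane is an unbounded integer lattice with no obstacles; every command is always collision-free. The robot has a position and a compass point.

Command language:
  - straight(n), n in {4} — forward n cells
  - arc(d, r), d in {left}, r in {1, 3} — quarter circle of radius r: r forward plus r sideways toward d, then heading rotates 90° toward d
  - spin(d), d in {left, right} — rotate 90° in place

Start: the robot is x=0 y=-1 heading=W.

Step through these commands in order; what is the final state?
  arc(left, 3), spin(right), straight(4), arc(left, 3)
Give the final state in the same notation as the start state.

x=-10 y=-7 heading=S

start: x=0 y=-1 heading=W
t=1 arc(left, 3) ⇒ x=-3 y=-4 heading=S
t=2 spin(right) ⇒ x=-3 y=-4 heading=W
t=3 straight(4) ⇒ x=-7 y=-4 heading=W
t=4 arc(left, 3) ⇒ x=-10 y=-7 heading=S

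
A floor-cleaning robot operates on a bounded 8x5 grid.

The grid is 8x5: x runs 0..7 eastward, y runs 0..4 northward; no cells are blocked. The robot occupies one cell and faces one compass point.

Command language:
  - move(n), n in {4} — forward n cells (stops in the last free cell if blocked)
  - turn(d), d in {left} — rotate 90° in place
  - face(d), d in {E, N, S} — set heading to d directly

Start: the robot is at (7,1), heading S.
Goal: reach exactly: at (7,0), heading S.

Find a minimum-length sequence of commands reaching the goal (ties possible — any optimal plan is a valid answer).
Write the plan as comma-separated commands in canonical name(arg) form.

from: at (7,1), heading S
[1] after move(4): at (7,0), heading S
no 0-step plan works, so 1 is optimal.

move(4)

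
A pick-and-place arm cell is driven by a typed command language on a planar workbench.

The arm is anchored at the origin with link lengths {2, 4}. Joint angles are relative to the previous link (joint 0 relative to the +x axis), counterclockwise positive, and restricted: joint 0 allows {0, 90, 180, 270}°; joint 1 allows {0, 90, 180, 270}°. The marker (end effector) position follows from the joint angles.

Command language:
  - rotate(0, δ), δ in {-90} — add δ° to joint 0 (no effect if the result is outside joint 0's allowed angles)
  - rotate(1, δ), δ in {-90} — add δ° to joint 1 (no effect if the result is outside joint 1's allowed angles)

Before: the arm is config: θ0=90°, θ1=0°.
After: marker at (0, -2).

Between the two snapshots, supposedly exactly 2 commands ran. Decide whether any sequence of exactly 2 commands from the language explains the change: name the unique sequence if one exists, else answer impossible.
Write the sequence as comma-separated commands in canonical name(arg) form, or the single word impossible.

rotate(1, -90), rotate(1, -90)

from: config: θ0=90°, θ1=0°
1. rotate(1, -90) → config: θ0=90°, θ1=270°
2. rotate(1, -90) → config: θ0=90°, θ1=180°
no rival 2-sequence matches.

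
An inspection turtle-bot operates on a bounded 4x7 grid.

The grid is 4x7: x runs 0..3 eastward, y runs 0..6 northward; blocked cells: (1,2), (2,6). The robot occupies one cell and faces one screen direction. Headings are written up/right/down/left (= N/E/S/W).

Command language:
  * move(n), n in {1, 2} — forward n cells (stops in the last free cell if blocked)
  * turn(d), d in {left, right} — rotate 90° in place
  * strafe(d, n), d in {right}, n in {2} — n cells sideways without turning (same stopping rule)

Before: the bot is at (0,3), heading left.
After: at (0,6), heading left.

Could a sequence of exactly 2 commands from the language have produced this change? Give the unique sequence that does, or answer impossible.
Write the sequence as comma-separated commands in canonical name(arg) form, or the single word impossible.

key: still facing W at the end — nothing in the sequence rotates
begin: at (0,3), heading left
1. strafe(right, 2) → at (0,5), heading left
2. strafe(right, 2) → at (0,6), heading left
no other 2-command option fits: unique.

strafe(right, 2), strafe(right, 2)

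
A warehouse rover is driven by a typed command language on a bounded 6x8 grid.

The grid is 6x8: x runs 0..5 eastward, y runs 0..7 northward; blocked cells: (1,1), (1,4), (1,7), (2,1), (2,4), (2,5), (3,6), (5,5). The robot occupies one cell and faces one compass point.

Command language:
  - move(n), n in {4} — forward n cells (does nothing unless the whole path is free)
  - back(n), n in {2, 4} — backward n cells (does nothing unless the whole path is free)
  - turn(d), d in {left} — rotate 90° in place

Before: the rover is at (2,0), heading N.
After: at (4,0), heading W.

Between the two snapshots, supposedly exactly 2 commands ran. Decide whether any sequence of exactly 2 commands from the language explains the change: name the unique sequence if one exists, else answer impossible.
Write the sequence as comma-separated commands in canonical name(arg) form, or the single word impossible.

turn(left), back(2)

key: position moved to (4,0) AND the heading swung to W — translation plus rotation needed
t0: at (2,0), heading N
[1] after turn(left): at (2,0), heading W
[2] after back(2): at (4,0), heading W
no other 2-command option fits: unique.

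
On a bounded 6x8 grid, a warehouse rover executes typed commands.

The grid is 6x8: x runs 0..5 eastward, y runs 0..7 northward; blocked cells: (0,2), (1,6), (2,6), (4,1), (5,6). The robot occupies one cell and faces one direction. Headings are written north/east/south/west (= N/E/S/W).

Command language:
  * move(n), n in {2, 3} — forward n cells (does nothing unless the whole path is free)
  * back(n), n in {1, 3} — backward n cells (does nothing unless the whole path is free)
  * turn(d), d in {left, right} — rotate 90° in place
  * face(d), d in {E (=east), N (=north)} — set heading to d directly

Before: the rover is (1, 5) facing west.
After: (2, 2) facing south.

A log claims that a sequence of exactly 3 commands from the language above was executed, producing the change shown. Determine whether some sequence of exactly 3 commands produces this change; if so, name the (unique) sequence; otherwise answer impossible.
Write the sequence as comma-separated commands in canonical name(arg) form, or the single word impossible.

key: position moved to (2,2) AND the heading swung to S — translation plus rotation needed
start: (1, 5) facing west
t=1 back(1) ⇒ (2, 5) facing west
t=2 turn(left) ⇒ (2, 5) facing south
t=3 move(3) ⇒ (2, 2) facing south
uniquely the one of 512 3-step routes that fits.

back(1), turn(left), move(3)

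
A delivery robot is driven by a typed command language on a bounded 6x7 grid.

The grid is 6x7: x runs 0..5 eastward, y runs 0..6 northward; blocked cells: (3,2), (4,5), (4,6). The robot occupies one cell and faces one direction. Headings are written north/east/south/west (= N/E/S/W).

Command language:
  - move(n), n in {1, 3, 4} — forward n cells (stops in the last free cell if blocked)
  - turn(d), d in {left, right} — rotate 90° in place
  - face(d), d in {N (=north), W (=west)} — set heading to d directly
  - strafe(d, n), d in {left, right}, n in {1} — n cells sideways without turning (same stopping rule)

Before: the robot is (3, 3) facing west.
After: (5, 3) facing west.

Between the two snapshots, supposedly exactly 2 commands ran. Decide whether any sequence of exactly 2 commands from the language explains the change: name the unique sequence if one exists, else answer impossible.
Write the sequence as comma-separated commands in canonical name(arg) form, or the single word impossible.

impossible

checked all 2-command options: none fits.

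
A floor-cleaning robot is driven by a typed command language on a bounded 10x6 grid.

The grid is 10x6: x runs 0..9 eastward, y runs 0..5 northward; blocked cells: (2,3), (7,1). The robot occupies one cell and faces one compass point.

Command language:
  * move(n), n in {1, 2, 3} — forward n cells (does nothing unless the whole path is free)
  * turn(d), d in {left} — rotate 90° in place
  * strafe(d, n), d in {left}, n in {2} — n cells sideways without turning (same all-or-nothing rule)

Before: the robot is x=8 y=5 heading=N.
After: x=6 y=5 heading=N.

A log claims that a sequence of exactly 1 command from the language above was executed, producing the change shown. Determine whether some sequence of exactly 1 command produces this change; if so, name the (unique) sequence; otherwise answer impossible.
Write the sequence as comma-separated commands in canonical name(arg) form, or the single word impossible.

strafe(left, 2)

key: heading stays N — the single command does not turn
start: x=8 y=5 heading=N
1. strafe(left, 2) → x=6 y=5 heading=N
no rival 1-sequence matches.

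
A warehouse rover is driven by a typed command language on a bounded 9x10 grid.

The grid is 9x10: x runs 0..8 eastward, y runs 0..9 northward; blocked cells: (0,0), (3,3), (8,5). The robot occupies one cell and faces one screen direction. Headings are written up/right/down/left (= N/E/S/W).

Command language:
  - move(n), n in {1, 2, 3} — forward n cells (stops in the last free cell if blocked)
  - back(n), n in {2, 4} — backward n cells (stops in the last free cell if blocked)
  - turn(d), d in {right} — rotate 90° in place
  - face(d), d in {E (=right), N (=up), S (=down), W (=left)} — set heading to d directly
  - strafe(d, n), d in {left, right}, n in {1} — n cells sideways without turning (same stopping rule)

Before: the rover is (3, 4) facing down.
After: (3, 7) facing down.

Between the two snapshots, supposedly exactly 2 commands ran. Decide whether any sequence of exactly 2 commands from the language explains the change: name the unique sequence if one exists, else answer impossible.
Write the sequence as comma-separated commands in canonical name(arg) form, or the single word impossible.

key: still facing S at the end — nothing in the sequence rotates
begin: (3, 4) facing down
t=1 back(4) ⇒ (3, 8) facing down
t=2 move(1) ⇒ (3, 7) facing down
no rival 2-sequence matches.

back(4), move(1)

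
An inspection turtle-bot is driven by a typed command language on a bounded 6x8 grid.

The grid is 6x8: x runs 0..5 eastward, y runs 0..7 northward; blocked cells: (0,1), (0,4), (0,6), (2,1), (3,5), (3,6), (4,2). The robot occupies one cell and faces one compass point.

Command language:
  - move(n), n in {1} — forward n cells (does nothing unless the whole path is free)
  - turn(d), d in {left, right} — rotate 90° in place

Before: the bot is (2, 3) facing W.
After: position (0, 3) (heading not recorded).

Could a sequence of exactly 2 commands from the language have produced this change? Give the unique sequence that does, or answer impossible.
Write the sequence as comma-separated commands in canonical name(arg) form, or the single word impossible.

move(1), move(1)

from: (2, 3) facing W
t=1 move(1) ⇒ (1, 3) facing W
t=2 move(1) ⇒ (0, 3) facing W
no rival 2-sequence matches.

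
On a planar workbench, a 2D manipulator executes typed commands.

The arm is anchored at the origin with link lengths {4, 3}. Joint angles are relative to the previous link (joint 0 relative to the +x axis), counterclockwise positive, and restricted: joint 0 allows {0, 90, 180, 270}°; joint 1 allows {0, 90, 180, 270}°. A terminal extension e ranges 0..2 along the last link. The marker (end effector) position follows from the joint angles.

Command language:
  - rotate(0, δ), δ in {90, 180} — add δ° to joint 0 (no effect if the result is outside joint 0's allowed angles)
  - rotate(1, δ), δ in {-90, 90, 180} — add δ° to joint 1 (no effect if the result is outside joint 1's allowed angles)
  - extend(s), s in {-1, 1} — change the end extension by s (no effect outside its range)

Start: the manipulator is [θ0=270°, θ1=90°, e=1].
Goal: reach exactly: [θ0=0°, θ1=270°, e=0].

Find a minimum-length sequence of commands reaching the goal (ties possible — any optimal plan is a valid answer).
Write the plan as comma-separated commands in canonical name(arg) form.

rotate(0, 90), rotate(1, 180), extend(-1)

from: [θ0=270°, θ1=90°, e=1]
step 1 (rotate(0, 90)): [θ0=0°, θ1=90°, e=1]
step 2 (rotate(1, 180)): [θ0=0°, θ1=270°, e=1]
step 3 (extend(-1)): [θ0=0°, θ1=270°, e=0]
minimal: 3 command(s), checked below 3.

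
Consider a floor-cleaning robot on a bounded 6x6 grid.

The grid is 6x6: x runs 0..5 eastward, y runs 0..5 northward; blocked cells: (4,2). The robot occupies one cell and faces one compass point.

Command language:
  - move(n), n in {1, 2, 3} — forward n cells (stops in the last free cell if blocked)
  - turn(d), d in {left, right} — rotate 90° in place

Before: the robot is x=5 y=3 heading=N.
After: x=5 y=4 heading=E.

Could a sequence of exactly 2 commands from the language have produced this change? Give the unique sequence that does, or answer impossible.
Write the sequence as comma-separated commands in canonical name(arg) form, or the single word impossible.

key: running turn(right) before move(1) would end elsewhere — order is forced
initial: x=5 y=3 heading=N
[1] after move(1): x=5 y=4 heading=N
[2] after turn(right): x=5 y=4 heading=E
uniquely the one of 25 2-step routes that fits.

move(1), turn(right)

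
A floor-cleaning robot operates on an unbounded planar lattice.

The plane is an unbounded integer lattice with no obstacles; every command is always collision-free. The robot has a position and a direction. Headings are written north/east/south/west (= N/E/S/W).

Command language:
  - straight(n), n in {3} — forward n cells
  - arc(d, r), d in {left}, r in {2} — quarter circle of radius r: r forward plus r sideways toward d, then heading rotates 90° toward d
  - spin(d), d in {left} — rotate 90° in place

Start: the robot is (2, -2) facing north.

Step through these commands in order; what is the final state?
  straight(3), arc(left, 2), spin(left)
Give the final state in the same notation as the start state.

(0, 3) facing south

from: (2, -2) facing north
t=1 straight(3) ⇒ (2, 1) facing north
t=2 arc(left, 2) ⇒ (0, 3) facing west
t=3 spin(left) ⇒ (0, 3) facing south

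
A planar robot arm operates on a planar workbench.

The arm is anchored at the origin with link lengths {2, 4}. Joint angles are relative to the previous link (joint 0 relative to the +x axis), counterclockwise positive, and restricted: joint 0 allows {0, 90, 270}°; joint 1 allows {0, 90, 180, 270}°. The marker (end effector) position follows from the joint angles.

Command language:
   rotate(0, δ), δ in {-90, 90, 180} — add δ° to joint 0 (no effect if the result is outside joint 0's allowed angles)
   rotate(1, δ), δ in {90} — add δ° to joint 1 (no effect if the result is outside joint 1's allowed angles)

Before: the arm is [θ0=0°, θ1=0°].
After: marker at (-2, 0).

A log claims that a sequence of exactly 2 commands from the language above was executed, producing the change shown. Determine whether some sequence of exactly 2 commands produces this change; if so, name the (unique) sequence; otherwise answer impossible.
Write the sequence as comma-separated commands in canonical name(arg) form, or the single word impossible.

rotate(1, 90), rotate(1, 90)

t0: [θ0=0°, θ1=0°]
t=1 rotate(1, 90) ⇒ [θ0=0°, θ1=90°]
t=2 rotate(1, 90) ⇒ [θ0=0°, θ1=180°]
no other 2-command option fits: unique.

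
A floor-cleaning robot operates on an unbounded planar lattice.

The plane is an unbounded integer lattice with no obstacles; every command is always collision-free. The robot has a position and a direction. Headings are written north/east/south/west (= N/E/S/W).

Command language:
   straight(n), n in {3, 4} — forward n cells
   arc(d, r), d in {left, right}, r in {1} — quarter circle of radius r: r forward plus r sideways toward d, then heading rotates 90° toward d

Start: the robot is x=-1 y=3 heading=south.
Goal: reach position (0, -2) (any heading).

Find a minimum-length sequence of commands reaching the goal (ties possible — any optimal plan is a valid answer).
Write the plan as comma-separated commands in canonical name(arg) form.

initial: x=-1 y=3 heading=south
step 1 (straight(4)): x=-1 y=-1 heading=south
step 2 (arc(left, 1)): x=0 y=-2 heading=east
no 1-step plan works, so 2 is optimal.

straight(4), arc(left, 1)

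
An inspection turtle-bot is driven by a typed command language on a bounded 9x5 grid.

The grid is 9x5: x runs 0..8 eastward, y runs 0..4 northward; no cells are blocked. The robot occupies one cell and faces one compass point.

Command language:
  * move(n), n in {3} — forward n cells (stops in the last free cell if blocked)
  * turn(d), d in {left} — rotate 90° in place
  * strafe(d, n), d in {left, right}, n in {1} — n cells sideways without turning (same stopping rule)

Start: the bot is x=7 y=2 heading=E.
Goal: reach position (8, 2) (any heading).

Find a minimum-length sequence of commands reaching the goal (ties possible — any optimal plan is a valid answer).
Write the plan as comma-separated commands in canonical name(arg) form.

start: x=7 y=2 heading=E
step 1 (move(3)): x=8 y=2 heading=E
minimal: 1 command(s), checked below 1.

move(3)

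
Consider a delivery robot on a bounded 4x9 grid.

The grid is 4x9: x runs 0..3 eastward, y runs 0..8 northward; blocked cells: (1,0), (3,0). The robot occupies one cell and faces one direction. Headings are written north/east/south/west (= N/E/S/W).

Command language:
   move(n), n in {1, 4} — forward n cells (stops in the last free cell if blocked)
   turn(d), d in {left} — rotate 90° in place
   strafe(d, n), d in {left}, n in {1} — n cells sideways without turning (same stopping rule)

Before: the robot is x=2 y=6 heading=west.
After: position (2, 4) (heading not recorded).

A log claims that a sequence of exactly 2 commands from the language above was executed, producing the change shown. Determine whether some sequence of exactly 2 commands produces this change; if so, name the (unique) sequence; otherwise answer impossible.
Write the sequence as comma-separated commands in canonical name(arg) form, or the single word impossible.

strafe(left, 1), strafe(left, 1)

begin: x=2 y=6 heading=west
t=1 strafe(left, 1) ⇒ x=2 y=5 heading=west
t=2 strafe(left, 1) ⇒ x=2 y=4 heading=west
uniquely the one of 16 2-step routes that fits.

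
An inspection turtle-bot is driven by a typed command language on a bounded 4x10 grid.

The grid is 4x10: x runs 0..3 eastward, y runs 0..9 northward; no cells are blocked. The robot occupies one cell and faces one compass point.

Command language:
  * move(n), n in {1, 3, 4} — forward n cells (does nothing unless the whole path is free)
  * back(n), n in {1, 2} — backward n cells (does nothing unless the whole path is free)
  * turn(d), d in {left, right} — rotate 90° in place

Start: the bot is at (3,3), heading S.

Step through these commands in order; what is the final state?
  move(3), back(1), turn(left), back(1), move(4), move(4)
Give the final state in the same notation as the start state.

initial: at (3,3), heading S
step 1 (move(3)): at (3,0), heading S
step 2 (back(1)): at (3,1), heading S
step 3 (turn(left)): at (3,1), heading E
step 4 (back(1)): at (2,1), heading E
step 5 (move(4)): at (2,1), heading E
step 6 (move(4)): at (2,1), heading E

at (2,1), heading E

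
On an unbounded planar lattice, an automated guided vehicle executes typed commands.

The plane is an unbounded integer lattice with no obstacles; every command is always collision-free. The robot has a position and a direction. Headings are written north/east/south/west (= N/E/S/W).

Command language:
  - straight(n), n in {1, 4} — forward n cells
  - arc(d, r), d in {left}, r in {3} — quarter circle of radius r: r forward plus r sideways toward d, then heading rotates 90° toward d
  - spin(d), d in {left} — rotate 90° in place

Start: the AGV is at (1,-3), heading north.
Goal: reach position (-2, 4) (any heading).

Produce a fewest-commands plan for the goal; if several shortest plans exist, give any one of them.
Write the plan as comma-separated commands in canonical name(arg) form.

from: at (1,-3), heading north
1. straight(4) → at (1,1), heading north
2. arc(left, 3) → at (-2,4), heading west
no 1-step plan works, so 2 is optimal.

straight(4), arc(left, 3)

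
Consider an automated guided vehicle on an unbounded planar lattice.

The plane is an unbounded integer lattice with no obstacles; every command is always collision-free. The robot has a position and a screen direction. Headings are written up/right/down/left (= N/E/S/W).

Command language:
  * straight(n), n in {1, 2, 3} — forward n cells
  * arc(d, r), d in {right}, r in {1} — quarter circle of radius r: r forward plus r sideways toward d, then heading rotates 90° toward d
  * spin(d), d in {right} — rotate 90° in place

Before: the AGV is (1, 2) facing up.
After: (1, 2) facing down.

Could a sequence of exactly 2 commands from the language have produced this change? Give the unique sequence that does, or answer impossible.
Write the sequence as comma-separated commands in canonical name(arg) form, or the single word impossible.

key: (1,2) unmoved — no command in the sequence translates
t0: (1, 2) facing up
1. spin(right) → (1, 2) facing right
2. spin(right) → (1, 2) facing down
no other 2-command option fits: unique.

spin(right), spin(right)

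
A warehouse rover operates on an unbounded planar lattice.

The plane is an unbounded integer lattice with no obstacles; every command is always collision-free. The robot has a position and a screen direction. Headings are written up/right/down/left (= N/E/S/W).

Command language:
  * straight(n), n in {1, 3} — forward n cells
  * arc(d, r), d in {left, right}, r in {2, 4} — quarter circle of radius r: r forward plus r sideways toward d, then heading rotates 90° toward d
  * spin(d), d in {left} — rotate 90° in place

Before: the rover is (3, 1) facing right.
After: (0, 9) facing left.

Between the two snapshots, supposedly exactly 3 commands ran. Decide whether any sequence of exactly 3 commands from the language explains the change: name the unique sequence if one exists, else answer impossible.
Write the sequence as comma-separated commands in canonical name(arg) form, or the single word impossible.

key: cell and facing (now W) both changed — the 3 commands mix motion and turning
start: (3, 1) facing right
t=1 arc(left, 4) ⇒ (7, 5) facing up
t=2 arc(left, 4) ⇒ (3, 9) facing left
t=3 straight(3) ⇒ (0, 9) facing left
no other 3-command option fits: unique.

arc(left, 4), arc(left, 4), straight(3)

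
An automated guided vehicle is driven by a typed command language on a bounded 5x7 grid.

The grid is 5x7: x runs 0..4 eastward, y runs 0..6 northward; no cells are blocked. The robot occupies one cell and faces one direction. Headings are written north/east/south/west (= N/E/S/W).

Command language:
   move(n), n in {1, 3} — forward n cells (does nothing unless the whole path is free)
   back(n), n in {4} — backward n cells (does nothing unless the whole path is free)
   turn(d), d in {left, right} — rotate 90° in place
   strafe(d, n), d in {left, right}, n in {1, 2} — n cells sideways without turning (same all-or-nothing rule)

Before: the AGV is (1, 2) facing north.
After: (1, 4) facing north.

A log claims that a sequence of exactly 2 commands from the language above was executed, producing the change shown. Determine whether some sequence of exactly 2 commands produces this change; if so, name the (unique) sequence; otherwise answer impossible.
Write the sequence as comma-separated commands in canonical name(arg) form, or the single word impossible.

move(1), move(1)

key: still facing N at the end — nothing in the sequence rotates
t0: (1, 2) facing north
step 1 (move(1)): (1, 3) facing north
step 2 (move(1)): (1, 4) facing north
no other 2-command option fits: unique.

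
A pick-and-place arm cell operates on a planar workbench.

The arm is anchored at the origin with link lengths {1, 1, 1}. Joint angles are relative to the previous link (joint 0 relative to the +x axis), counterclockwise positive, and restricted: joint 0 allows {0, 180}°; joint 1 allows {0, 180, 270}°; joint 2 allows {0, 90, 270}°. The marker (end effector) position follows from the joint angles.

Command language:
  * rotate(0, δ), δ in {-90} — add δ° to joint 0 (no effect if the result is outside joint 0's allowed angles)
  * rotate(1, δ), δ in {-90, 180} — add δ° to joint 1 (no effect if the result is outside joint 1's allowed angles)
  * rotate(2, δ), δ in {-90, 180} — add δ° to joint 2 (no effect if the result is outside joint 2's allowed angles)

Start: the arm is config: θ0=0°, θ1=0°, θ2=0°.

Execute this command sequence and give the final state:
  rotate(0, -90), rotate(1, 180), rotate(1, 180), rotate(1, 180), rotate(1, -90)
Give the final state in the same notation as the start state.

initial: config: θ0=0°, θ1=0°, θ2=0°
step 1 (rotate(0, -90)): config: θ0=0°, θ1=0°, θ2=0°
step 2 (rotate(1, 180)): config: θ0=0°, θ1=180°, θ2=0°
step 3 (rotate(1, 180)): config: θ0=0°, θ1=0°, θ2=0°
step 4 (rotate(1, 180)): config: θ0=0°, θ1=180°, θ2=0°
step 5 (rotate(1, -90)): config: θ0=0°, θ1=180°, θ2=0°

config: θ0=0°, θ1=180°, θ2=0°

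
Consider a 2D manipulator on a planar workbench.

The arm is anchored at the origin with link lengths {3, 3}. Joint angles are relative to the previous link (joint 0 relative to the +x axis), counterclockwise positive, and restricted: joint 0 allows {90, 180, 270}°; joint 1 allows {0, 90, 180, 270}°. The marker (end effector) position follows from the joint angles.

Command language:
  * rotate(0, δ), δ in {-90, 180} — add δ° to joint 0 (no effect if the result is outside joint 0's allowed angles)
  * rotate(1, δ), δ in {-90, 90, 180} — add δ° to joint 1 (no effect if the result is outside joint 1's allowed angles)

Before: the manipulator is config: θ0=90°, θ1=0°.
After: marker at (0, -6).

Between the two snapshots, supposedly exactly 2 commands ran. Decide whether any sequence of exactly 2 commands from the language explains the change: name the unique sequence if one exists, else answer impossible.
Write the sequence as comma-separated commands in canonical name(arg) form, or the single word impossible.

rotate(0, -90), rotate(0, 180)

key: running rotate(0, 180) before rotate(0, -90) would end elsewhere — order is forced
t0: config: θ0=90°, θ1=0°
[1] after rotate(0, -90): config: θ0=90°, θ1=0°
[2] after rotate(0, 180): config: θ0=270°, θ1=0°
no other 2-command option fits: unique.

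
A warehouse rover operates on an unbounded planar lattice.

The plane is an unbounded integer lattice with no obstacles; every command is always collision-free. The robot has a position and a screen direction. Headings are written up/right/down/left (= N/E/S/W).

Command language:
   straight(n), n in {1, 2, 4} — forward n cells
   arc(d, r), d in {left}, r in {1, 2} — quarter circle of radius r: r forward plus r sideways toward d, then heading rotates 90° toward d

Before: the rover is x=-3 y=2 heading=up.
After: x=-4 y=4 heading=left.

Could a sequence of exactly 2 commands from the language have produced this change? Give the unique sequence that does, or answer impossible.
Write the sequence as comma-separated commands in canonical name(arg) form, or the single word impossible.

straight(1), arc(left, 1)

key: running arc(left, 1) before straight(1) would end elsewhere — order is forced
from: x=-3 y=2 heading=up
[1] after straight(1): x=-3 y=3 heading=up
[2] after arc(left, 1): x=-4 y=4 heading=left
no other 2-command option fits: unique.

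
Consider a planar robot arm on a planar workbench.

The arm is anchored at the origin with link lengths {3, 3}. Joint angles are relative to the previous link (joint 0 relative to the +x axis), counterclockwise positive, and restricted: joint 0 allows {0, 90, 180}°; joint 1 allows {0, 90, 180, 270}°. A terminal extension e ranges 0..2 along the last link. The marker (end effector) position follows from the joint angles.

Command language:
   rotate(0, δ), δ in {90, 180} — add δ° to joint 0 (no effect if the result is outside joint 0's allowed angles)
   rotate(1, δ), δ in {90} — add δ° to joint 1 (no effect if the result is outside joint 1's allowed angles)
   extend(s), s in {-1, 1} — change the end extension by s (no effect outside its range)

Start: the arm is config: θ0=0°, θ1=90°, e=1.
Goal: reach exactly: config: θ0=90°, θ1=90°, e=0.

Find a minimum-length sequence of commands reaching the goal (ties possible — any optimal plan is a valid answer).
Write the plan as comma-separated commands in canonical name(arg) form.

extend(-1), rotate(0, 90)

t0: config: θ0=0°, θ1=90°, e=1
t=1 extend(-1) ⇒ config: θ0=0°, θ1=90°, e=0
t=2 rotate(0, 90) ⇒ config: θ0=90°, θ1=90°, e=0
nothing shorter than 2 reaches the goal.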